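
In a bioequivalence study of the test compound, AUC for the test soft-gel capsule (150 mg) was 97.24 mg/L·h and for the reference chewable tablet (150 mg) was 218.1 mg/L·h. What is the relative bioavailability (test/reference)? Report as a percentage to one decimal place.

F_rel = 44.6%

F_rel = (AUC_test/D_test) / (AUC_ref/D_ref)
      = (97.24/150) / (218.1/150)
      = 0.648267 / 1.454 = 0.4459 = 44.59%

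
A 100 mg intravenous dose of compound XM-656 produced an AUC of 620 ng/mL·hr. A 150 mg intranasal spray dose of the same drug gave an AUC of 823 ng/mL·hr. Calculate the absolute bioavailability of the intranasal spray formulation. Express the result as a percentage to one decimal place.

F = (AUC_ev / D_ev) / (AUC_iv / D_iv)
  = (823/150) / (620/100)
  = 5.48667 / 6.2 = 0.8849
  = 88.49%

F = 88.5%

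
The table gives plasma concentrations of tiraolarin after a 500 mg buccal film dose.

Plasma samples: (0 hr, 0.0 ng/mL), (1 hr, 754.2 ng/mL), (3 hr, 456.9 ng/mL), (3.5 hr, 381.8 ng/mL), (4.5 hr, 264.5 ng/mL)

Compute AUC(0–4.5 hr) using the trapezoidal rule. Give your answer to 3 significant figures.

Trapezoidal AUC_0→4.5:
  [0→1]: (0.0+754.2)/2 × 1 = 377.1
  [1→3]: (754.2+456.9)/2 × 2 = 1211.1
  [3→3.5]: (456.9+381.8)/2 × 0.5 = 209.675
  [3.5→4.5]: (381.8+264.5)/2 × 1 = 323.15
  Sum = 2121.025 ng/mL·hr

AUC = 2120 ng/mL·hr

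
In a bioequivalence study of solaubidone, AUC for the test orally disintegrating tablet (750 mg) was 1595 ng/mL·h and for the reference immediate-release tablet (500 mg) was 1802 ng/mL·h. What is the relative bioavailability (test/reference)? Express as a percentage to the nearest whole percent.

F_rel = (AUC_test/D_test) / (AUC_ref/D_ref)
      = (1595/750) / (1802/500)
      = 2.12667 / 3.604 = 0.5901 = 59.01%

F_rel = 59%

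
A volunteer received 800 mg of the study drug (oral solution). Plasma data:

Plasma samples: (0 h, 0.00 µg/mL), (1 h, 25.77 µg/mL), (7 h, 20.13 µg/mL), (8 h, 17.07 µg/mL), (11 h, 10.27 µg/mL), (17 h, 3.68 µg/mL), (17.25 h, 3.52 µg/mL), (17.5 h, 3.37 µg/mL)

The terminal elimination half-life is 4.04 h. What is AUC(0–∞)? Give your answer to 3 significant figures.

Trapezoidal AUC_0→17.5:
  [0→1]: (0.00+25.77)/2 × 1 = 12.885
  [1→7]: (25.77+20.13)/2 × 6 = 137.7
  [7→8]: (20.13+17.07)/2 × 1 = 18.6
  [8→11]: (17.07+10.27)/2 × 3 = 41.01
  [11→17]: (10.27+3.68)/2 × 6 = 41.85
  [17→17.25]: (3.68+3.52)/2 × 0.25 = 0.9
  [17.25→17.5]: (3.52+3.37)/2 × 0.25 = 0.86125
  Sum = 253.80625 µg/mL·h
k_e = ln2 / t½ = 0.693147 / 4.04 = 0.1716 h^-1
Extrapolated tail: C_last / k_e = 3.37 / 0.1716 = 19.639
AUC_0→∞ = 253.80625 + 19.639 = 273.44525 µg/mL·h

AUC = 273 µg/mL·h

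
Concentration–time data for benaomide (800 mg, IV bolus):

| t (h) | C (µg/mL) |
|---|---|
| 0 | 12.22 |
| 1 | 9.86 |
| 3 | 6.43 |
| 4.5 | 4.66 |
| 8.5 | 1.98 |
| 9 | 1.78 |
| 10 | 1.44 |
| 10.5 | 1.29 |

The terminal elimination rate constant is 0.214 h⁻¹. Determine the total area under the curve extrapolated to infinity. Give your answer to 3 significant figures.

Trapezoidal AUC_0→10.5:
  [0→1]: (12.22+9.86)/2 × 1 = 11.04
  [1→3]: (9.86+6.43)/2 × 2 = 16.29
  [3→4.5]: (6.43+4.66)/2 × 1.5 = 8.3175
  [4.5→8.5]: (4.66+1.98)/2 × 4 = 13.28
  [8.5→9]: (1.98+1.78)/2 × 0.5 = 0.94
  [9→10]: (1.78+1.44)/2 × 1 = 1.61
  [10→10.5]: (1.44+1.29)/2 × 0.5 = 0.6825
  Sum = 52.16 µg/mL·h
Extrapolated tail: C_last / k_e = 1.29 / 0.214 = 6.028
AUC_0→∞ = 52.16 + 6.028 = 58.188 µg/mL·h

AUC = 58.2 µg/mL·h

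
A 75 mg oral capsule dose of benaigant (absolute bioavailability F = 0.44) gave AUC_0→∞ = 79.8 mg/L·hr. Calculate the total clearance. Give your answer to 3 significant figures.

CL = F × Dose / AUC_0→∞
   = 0.44 × 75 / 79.8 = 0.413534 L/hr

CL = 0.414 L/hr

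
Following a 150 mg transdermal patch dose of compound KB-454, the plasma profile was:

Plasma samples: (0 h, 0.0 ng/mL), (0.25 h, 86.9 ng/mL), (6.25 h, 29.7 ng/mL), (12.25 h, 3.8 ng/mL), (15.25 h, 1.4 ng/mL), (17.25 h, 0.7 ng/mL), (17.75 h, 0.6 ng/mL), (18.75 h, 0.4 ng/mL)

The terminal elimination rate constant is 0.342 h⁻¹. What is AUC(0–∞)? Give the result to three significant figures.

Trapezoidal AUC_0→18.75:
  [0→0.25]: (0.0+86.9)/2 × 0.25 = 10.8625
  [0.25→6.25]: (86.9+29.7)/2 × 6 = 349.8
  [6.25→12.25]: (29.7+3.8)/2 × 6 = 100.5
  [12.25→15.25]: (3.8+1.4)/2 × 3 = 7.8
  [15.25→17.25]: (1.4+0.7)/2 × 2 = 2.1
  [17.25→17.75]: (0.7+0.6)/2 × 0.5 = 0.325
  [17.75→18.75]: (0.6+0.4)/2 × 1 = 0.5
  Sum = 471.8875 ng/mL·h
Extrapolated tail: C_last / k_e = 0.4 / 0.342 = 1.170
AUC_0→∞ = 471.8875 + 1.170 = 473.0575 ng/mL·h

AUC = 473 ng/mL·h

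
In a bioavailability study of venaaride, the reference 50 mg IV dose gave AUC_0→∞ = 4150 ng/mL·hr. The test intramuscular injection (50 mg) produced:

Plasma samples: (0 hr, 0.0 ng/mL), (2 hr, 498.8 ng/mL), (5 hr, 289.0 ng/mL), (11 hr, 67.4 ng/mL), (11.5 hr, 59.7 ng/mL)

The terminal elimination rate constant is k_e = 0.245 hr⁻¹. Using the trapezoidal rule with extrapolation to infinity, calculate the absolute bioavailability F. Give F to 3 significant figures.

F = 0.729

Trapezoidal AUC_0→11.5 (intramuscular injection):
  [0→2]: (0.0+498.8)/2 × 2 = 498.8
  [2→5]: (498.8+289.0)/2 × 3 = 1181.7
  [5→11]: (289.0+67.4)/2 × 6 = 1069.2
  [11→11.5]: (67.4+59.7)/2 × 0.5 = 31.775
  Sum = 2781.475 ng/mL·hr
Tail: C_last/k_e = 59.7/0.245 = 243.673
AUC_0→∞ (intramuscular injection) = 2781.475 + 243.673 = 3025.148 ng/mL·hr
F = (AUC_ev/D_ev)/(AUC_iv/D_iv) = (3025.148/50)/(4150/50) = 60.50296/83 = 0.7290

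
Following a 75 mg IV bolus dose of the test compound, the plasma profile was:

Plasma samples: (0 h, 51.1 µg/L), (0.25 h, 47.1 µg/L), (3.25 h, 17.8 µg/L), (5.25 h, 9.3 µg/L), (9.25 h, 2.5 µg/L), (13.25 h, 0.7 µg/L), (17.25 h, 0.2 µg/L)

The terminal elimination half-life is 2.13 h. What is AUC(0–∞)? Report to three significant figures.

Trapezoidal AUC_0→17.25:
  [0→0.25]: (51.1+47.1)/2 × 0.25 = 12.275
  [0.25→3.25]: (47.1+17.8)/2 × 3 = 97.35
  [3.25→5.25]: (17.8+9.3)/2 × 2 = 27.1
  [5.25→9.25]: (9.3+2.5)/2 × 4 = 23.6
  [9.25→13.25]: (2.5+0.7)/2 × 4 = 6.4
  [13.25→17.25]: (0.7+0.2)/2 × 4 = 1.8
  Sum = 168.525 µg/L·h
k_e = ln2 / t½ = 0.693147 / 2.13 = 0.3254 h^-1
Extrapolated tail: C_last / k_e = 0.2 / 0.3254 = 0.615
AUC_0→∞ = 168.525 + 0.615 = 169.14 µg/L·h

AUC = 169 µg/L·h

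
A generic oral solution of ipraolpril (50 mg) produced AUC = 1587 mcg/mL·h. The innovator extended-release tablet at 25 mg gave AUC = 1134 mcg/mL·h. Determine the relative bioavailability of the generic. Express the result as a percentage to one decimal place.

F_rel = (AUC_test/D_test) / (AUC_ref/D_ref)
      = (1587/50) / (1134/25)
      = 31.74 / 45.36 = 0.6997 = 69.97%

F_rel = 70.0%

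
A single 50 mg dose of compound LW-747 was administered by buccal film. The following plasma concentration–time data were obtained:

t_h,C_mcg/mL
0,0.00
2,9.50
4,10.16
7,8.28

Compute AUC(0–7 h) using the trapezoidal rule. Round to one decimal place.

AUC = 56.8 mcg/mL·h

Trapezoidal AUC_0→7:
  [0→2]: (0.00+9.50)/2 × 2 = 9.5
  [2→4]: (9.50+10.16)/2 × 2 = 19.66
  [4→7]: (10.16+8.28)/2 × 3 = 27.66
  Sum = 56.82 mcg/mL·h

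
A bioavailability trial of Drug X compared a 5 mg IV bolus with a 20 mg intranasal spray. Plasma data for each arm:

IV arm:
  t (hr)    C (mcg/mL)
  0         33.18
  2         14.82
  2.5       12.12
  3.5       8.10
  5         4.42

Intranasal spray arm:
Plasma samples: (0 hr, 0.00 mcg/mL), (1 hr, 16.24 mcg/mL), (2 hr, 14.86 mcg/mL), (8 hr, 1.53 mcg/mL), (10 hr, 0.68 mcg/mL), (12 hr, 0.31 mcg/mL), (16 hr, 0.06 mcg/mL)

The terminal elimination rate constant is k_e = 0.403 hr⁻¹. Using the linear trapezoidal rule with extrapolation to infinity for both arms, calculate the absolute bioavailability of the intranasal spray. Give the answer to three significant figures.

Trapezoidal AUC_0→5 (IV):
  [0→2]: (33.18+14.82)/2 × 2 = 48.0
  [2→2.5]: (14.82+12.12)/2 × 0.5 = 6.735
  [2.5→3.5]: (12.12+8.10)/2 × 1 = 10.11
  [3.5→5]: (8.10+4.42)/2 × 1.5 = 9.39
  Sum = 74.235 mcg/mL·hr
IV tail: 4.42/0.403 = 10.968; AUC_iv,0→∞ = 74.235 + 10.968 = 85.203 mcg/mL·hr
Trapezoidal AUC_0→16 (intranasal spray):
  [0→1]: (0.00+16.24)/2 × 1 = 8.12
  [1→2]: (16.24+14.86)/2 × 1 = 15.55
  [2→8]: (14.86+1.53)/2 × 6 = 49.17
  [8→10]: (1.53+0.68)/2 × 2 = 2.21
  [10→12]: (0.68+0.31)/2 × 2 = 0.99
  [12→16]: (0.31+0.06)/2 × 4 = 0.74
  Sum = 76.78 mcg/mL·hr
intranasal spray tail: 0.06/0.403 = 0.149; AUC_ev,0→∞ = 76.78 + 0.149 = 76.929 mcg/mL·hr
F = (AUC_ev/D_ev)/(AUC_iv/D_iv) = (76.929/20)/(85.203/5) = 3.84645/17.0406 = 0.2257

F = 0.226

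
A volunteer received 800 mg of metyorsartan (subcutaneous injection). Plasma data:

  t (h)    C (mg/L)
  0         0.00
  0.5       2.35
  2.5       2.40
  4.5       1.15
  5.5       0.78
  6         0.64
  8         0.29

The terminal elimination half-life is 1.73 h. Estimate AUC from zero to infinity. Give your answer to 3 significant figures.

AUC = 11.9 mg/L·h

Trapezoidal AUC_0→8:
  [0→0.5]: (0.00+2.35)/2 × 0.5 = 0.5875
  [0.5→2.5]: (2.35+2.40)/2 × 2 = 4.75
  [2.5→4.5]: (2.40+1.15)/2 × 2 = 3.55
  [4.5→5.5]: (1.15+0.78)/2 × 1 = 0.965
  [5.5→6]: (0.78+0.64)/2 × 0.5 = 0.355
  [6→8]: (0.64+0.29)/2 × 2 = 0.93
  Sum = 11.1375 mg/L·h
k_e = ln2 / t½ = 0.693147 / 1.73 = 0.4007 h^-1
Extrapolated tail: C_last / k_e = 0.29 / 0.4007 = 0.724
AUC_0→∞ = 11.1375 + 0.724 = 11.8615 mg/L·h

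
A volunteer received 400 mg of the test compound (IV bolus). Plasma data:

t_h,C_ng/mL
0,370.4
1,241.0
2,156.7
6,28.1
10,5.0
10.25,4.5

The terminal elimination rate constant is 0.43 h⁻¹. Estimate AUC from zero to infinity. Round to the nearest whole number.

AUC = 952 ng/mL·h

Trapezoidal AUC_0→10.25:
  [0→1]: (370.4+241.0)/2 × 1 = 305.7
  [1→2]: (241.0+156.7)/2 × 1 = 198.85
  [2→6]: (156.7+28.1)/2 × 4 = 369.6
  [6→10]: (28.1+5.0)/2 × 4 = 66.2
  [10→10.25]: (5.0+4.5)/2 × 0.25 = 1.1875
  Sum = 941.5375 ng/mL·h
Extrapolated tail: C_last / k_e = 4.5 / 0.43 = 10.465
AUC_0→∞ = 941.5375 + 10.465 = 952.0025 ng/mL·h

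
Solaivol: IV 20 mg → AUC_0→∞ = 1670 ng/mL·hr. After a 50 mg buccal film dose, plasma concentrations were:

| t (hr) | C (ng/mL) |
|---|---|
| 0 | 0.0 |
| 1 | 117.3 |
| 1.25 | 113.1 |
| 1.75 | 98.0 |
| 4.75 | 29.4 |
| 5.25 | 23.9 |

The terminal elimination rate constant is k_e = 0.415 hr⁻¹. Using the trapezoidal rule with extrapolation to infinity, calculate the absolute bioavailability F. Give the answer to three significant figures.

Trapezoidal AUC_0→5.25 (buccal film):
  [0→1]: (0.0+117.3)/2 × 1 = 58.65
  [1→1.25]: (117.3+113.1)/2 × 0.25 = 28.8
  [1.25→1.75]: (113.1+98.0)/2 × 0.5 = 52.775
  [1.75→4.75]: (98.0+29.4)/2 × 3 = 191.1
  [4.75→5.25]: (29.4+23.9)/2 × 0.5 = 13.325
  Sum = 344.65 ng/mL·hr
Tail: C_last/k_e = 23.9/0.415 = 57.590
AUC_0→∞ (buccal film) = 344.65 + 57.590 = 402.24 ng/mL·hr
F = (AUC_ev/D_ev)/(AUC_iv/D_iv) = (402.24/50)/(1670/20) = 8.0448/83.5 = 0.0963

F = 0.0963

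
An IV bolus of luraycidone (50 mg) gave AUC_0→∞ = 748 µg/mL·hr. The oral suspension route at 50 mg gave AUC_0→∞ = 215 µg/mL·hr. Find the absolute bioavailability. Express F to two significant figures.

F = 0.29

F = (AUC_ev / D_ev) / (AUC_iv / D_iv)
  = (215/50) / (748/50)
  = 4.3 / 14.96 = 0.2874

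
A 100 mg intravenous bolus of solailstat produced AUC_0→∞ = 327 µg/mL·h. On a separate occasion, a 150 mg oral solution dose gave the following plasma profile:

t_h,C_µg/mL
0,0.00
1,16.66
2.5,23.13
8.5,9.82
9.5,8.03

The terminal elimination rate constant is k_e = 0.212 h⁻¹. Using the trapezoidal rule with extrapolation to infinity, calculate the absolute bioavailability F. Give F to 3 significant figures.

F = 0.375

Trapezoidal AUC_0→9.5 (oral solution):
  [0→1]: (0.00+16.66)/2 × 1 = 8.33
  [1→2.5]: (16.66+23.13)/2 × 1.5 = 29.8425
  [2.5→8.5]: (23.13+9.82)/2 × 6 = 98.85
  [8.5→9.5]: (9.82+8.03)/2 × 1 = 8.925
  Sum = 145.9475 µg/mL·h
Tail: C_last/k_e = 8.03/0.212 = 37.877
AUC_0→∞ (oral solution) = 145.9475 + 37.877 = 183.8245 µg/mL·h
F = (AUC_ev/D_ev)/(AUC_iv/D_iv) = (183.8245/150)/(327/100) = 1.2255/3.27 = 0.3748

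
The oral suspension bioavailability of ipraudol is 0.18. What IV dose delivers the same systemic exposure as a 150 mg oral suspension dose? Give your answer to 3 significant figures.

D_iv = 27.0 mg

Systemic exposure from an extravascular dose = F × D_ev, so the equivalent IV dose is F × D_ev.
D_iv = F × D_ev = 0.18 × 150 = 27 mg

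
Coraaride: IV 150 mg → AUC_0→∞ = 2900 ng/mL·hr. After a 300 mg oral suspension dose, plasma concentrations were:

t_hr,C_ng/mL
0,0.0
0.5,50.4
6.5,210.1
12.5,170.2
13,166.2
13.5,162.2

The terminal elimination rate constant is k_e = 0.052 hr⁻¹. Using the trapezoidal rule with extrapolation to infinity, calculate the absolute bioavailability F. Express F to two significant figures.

Trapezoidal AUC_0→13.5 (oral suspension):
  [0→0.5]: (0.0+50.4)/2 × 0.5 = 12.6
  [0.5→6.5]: (50.4+210.1)/2 × 6 = 781.5
  [6.5→12.5]: (210.1+170.2)/2 × 6 = 1140.9
  [12.5→13]: (170.2+166.2)/2 × 0.5 = 84.1
  [13→13.5]: (166.2+162.2)/2 × 0.5 = 82.1
  Sum = 2101.2 ng/mL·hr
Tail: C_last/k_e = 162.2/0.052 = 3119.231
AUC_0→∞ (oral suspension) = 2101.2 + 3119.231 = 5220.431 ng/mL·hr
F = (AUC_ev/D_ev)/(AUC_iv/D_iv) = (5220.431/300)/(2900/150) = 17.4014/19.3333 = 0.9001

F = 0.90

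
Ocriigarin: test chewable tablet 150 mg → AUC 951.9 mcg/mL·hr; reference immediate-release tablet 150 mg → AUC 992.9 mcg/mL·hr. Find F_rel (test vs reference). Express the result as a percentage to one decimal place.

F_rel = (AUC_test/D_test) / (AUC_ref/D_ref)
      = (951.9/150) / (992.9/150)
      = 6.346 / 6.61933 = 0.9587 = 95.87%

F_rel = 95.9%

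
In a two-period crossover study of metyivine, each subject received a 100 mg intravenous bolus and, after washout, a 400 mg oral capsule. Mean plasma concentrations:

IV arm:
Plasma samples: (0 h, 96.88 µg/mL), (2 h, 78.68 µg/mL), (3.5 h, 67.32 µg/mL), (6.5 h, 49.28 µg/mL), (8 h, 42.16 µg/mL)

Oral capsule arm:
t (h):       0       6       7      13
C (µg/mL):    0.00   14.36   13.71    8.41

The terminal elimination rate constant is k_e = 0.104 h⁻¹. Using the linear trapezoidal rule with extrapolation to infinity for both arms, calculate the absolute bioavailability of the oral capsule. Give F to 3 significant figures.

Trapezoidal AUC_0→8 (IV):
  [0→2]: (96.88+78.68)/2 × 2 = 175.56
  [2→3.5]: (78.68+67.32)/2 × 1.5 = 109.5
  [3.5→6.5]: (67.32+49.28)/2 × 3 = 174.9
  [6.5→8]: (49.28+42.16)/2 × 1.5 = 68.58
  Sum = 528.54 µg/mL·h
IV tail: 42.16/0.104 = 405.385; AUC_iv,0→∞ = 528.54 + 405.385 = 933.925 µg/mL·h
Trapezoidal AUC_0→13 (oral capsule):
  [0→6]: (0.00+14.36)/2 × 6 = 43.08
  [6→7]: (14.36+13.71)/2 × 1 = 14.035
  [7→13]: (13.71+8.41)/2 × 6 = 66.36
  Sum = 123.475 µg/mL·h
oral capsule tail: 8.41/0.104 = 80.865; AUC_ev,0→∞ = 123.475 + 80.865 = 204.34 µg/mL·h
F = (AUC_ev/D_ev)/(AUC_iv/D_iv) = (204.34/400)/(933.925/100) = 0.51085/9.33925 = 0.0547

F = 0.0547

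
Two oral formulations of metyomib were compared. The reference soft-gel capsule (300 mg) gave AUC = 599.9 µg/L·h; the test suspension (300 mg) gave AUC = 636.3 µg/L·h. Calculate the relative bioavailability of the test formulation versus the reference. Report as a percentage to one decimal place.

F_rel = (AUC_test/D_test) / (AUC_ref/D_ref)
      = (636.3/300) / (599.9/300)
      = 2.121 / 1.99967 = 1.0607 = 106.07%

F_rel = 106.1%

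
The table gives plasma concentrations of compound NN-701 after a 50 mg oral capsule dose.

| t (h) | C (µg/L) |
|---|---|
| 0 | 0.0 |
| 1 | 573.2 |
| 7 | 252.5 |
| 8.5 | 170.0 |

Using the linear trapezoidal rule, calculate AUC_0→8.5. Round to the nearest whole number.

Trapezoidal AUC_0→8.5:
  [0→1]: (0.0+573.2)/2 × 1 = 286.6
  [1→7]: (573.2+252.5)/2 × 6 = 2477.1
  [7→8.5]: (252.5+170.0)/2 × 1.5 = 316.875
  Sum = 3080.575 µg/L·h

AUC = 3081 µg/L·h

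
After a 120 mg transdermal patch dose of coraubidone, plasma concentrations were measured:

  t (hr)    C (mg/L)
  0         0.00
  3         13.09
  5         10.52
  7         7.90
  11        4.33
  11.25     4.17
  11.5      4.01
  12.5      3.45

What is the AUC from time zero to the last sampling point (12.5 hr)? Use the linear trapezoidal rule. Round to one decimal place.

Trapezoidal AUC_0→12.5:
  [0→3]: (0.00+13.09)/2 × 3 = 19.635
  [3→5]: (13.09+10.52)/2 × 2 = 23.61
  [5→7]: (10.52+7.90)/2 × 2 = 18.42
  [7→11]: (7.90+4.33)/2 × 4 = 24.46
  [11→11.25]: (4.33+4.17)/2 × 0.25 = 1.0625
  [11.25→11.5]: (4.17+4.01)/2 × 0.25 = 1.0225
  [11.5→12.5]: (4.01+3.45)/2 × 1 = 3.73
  Sum = 91.94 mg/L·hr

AUC = 91.9 mg/L·hr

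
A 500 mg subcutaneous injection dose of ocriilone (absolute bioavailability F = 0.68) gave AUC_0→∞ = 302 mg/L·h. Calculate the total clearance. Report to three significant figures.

CL = 1.13 L/h

CL = F × Dose / AUC_0→∞
   = 0.68 × 500 / 302 = 1.12583 L/h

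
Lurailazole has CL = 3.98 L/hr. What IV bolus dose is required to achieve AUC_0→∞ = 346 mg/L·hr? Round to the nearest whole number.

Dose_iv = CL × AUC_0→∞
     = 3.98 × 346 = 1377.08 mg

Dose = 1377 mg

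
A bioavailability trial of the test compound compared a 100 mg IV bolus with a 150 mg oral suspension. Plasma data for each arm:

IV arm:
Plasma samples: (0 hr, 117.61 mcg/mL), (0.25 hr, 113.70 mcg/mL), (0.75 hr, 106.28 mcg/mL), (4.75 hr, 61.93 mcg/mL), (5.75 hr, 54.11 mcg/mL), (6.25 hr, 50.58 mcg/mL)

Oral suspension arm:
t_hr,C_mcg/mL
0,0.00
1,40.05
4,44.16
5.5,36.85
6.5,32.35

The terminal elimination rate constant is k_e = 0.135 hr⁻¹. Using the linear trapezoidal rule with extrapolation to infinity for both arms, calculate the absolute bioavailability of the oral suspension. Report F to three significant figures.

Trapezoidal AUC_0→6.25 (IV):
  [0→0.25]: (117.61+113.70)/2 × 0.25 = 28.91375
  [0.25→0.75]: (113.70+106.28)/2 × 0.5 = 54.995
  [0.75→4.75]: (106.28+61.93)/2 × 4 = 336.42
  [4.75→5.75]: (61.93+54.11)/2 × 1 = 58.02
  [5.75→6.25]: (54.11+50.58)/2 × 0.5 = 26.1725
  Sum = 504.52125 mcg/mL·hr
IV tail: 50.58/0.135 = 374.667; AUC_iv,0→∞ = 504.52125 + 374.667 = 879.18825 mcg/mL·hr
Trapezoidal AUC_0→6.5 (oral suspension):
  [0→1]: (0.00+40.05)/2 × 1 = 20.025
  [1→4]: (40.05+44.16)/2 × 3 = 126.315
  [4→5.5]: (44.16+36.85)/2 × 1.5 = 60.7575
  [5.5→6.5]: (36.85+32.35)/2 × 1 = 34.6
  Sum = 241.6975 mcg/mL·hr
oral suspension tail: 32.35/0.135 = 239.630; AUC_ev,0→∞ = 241.6975 + 239.630 = 481.3275 mcg/mL·hr
F = (AUC_ev/D_ev)/(AUC_iv/D_iv) = (481.3275/150)/(879.18825/100) = 3.20885/8.7918825 = 0.3650

F = 0.365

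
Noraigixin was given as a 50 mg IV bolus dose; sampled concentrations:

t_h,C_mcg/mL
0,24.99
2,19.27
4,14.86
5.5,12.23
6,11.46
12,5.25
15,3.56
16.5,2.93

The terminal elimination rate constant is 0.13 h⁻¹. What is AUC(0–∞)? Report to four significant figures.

AUC = 195.4 mcg/mL·h

Trapezoidal AUC_0→16.5:
  [0→2]: (24.99+19.27)/2 × 2 = 44.26
  [2→4]: (19.27+14.86)/2 × 2 = 34.13
  [4→5.5]: (14.86+12.23)/2 × 1.5 = 20.3175
  [5.5→6]: (12.23+11.46)/2 × 0.5 = 5.9225
  [6→12]: (11.46+5.25)/2 × 6 = 50.13
  [12→15]: (5.25+3.56)/2 × 3 = 13.215
  [15→16.5]: (3.56+2.93)/2 × 1.5 = 4.8675
  Sum = 172.8425 mcg/mL·h
Extrapolated tail: C_last / k_e = 2.93 / 0.13 = 22.538
AUC_0→∞ = 172.8425 + 22.538 = 195.3805 mcg/mL·h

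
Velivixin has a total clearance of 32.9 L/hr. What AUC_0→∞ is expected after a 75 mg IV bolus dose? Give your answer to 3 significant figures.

AUC_0→∞ = Dose_iv / CL
        = 75 / 32.9 = 2.27964 mg/L·hr

AUC = 2.28 mg/L·hr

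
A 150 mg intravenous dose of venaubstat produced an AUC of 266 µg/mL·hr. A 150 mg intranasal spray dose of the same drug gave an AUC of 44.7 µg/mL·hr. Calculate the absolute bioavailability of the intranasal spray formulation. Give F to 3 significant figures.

F = 0.168

F = (AUC_ev / D_ev) / (AUC_iv / D_iv)
  = (44.7/150) / (266/150)
  = 0.298 / 1.77333 = 0.1680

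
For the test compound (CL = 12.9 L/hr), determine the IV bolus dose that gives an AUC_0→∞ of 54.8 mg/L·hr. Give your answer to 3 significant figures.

Dose = 707 mg

Dose_iv = CL × AUC_0→∞
     = 12.9 × 54.8 = 706.92 mg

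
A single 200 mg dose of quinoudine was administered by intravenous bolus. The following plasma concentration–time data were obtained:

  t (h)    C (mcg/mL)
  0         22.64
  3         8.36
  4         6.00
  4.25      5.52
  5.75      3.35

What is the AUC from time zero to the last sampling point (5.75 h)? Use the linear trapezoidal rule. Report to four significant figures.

Trapezoidal AUC_0→5.75:
  [0→3]: (22.64+8.36)/2 × 3 = 46.5
  [3→4]: (8.36+6.00)/2 × 1 = 7.18
  [4→4.25]: (6.00+5.52)/2 × 0.25 = 1.44
  [4.25→5.75]: (5.52+3.35)/2 × 1.5 = 6.6525
  Sum = 61.7725 mcg/mL·h

AUC = 61.77 mcg/mL·h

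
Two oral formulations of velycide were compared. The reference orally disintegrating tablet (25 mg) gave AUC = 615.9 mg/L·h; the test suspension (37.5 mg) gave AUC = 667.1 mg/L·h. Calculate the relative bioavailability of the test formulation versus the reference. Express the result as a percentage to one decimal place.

F_rel = 72.2%

F_rel = (AUC_test/D_test) / (AUC_ref/D_ref)
      = (667.1/37.5) / (615.9/25)
      = 17.7893 / 24.636 = 0.7221 = 72.21%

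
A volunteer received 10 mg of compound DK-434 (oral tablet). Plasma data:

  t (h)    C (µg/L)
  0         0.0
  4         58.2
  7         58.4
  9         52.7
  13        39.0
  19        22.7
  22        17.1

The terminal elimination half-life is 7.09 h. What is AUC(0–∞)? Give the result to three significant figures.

Trapezoidal AUC_0→22:
  [0→4]: (0.0+58.2)/2 × 4 = 116.4
  [4→7]: (58.2+58.4)/2 × 3 = 174.9
  [7→9]: (58.4+52.7)/2 × 2 = 111.1
  [9→13]: (52.7+39.0)/2 × 4 = 183.4
  [13→19]: (39.0+22.7)/2 × 6 = 185.1
  [19→22]: (22.7+17.1)/2 × 3 = 59.7
  Sum = 830.6 µg/L·h
k_e = ln2 / t½ = 0.693147 / 7.09 = 0.0978 h^-1
Extrapolated tail: C_last / k_e = 17.1 / 0.0978 = 174.847
AUC_0→∞ = 830.6 + 174.847 = 1005.447 µg/L·h

AUC = 1010 µg/L·h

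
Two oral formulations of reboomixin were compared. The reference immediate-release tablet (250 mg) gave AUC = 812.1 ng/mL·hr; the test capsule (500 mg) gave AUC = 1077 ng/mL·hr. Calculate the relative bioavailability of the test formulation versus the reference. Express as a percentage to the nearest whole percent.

F_rel = 66%

F_rel = (AUC_test/D_test) / (AUC_ref/D_ref)
      = (1077/500) / (812.1/250)
      = 2.154 / 3.2484 = 0.6631 = 66.31%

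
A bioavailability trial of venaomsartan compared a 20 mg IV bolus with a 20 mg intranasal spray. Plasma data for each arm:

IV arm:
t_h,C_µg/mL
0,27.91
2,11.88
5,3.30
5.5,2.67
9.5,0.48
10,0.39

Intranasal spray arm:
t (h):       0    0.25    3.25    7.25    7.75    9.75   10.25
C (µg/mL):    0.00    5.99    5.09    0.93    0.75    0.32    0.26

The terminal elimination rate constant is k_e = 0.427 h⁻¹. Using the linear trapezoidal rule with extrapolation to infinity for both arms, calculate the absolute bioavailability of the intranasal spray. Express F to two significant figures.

Trapezoidal AUC_0→10 (IV):
  [0→2]: (27.91+11.88)/2 × 2 = 39.79
  [2→5]: (11.88+3.30)/2 × 3 = 22.77
  [5→5.5]: (3.30+2.67)/2 × 0.5 = 1.4925
  [5.5→9.5]: (2.67+0.48)/2 × 4 = 6.3
  [9.5→10]: (0.48+0.39)/2 × 0.5 = 0.2175
  Sum = 70.57 µg/mL·h
IV tail: 0.39/0.427 = 0.913; AUC_iv,0→∞ = 70.57 + 0.913 = 71.483 µg/mL·h
Trapezoidal AUC_0→10.25 (intranasal spray):
  [0→0.25]: (0.00+5.99)/2 × 0.25 = 0.74875
  [0.25→3.25]: (5.99+5.09)/2 × 3 = 16.62
  [3.25→7.25]: (5.09+0.93)/2 × 4 = 12.04
  [7.25→7.75]: (0.93+0.75)/2 × 0.5 = 0.42
  [7.75→9.75]: (0.75+0.32)/2 × 2 = 1.07
  [9.75→10.25]: (0.32+0.26)/2 × 0.5 = 0.145
  Sum = 31.04375 µg/mL·h
intranasal spray tail: 0.26/0.427 = 0.609; AUC_ev,0→∞ = 31.04375 + 0.609 = 31.65275 µg/mL·h
F = (AUC_ev/D_ev)/(AUC_iv/D_iv) = (31.65275/20)/(71.483/20) = 1.5826375/3.57415 = 0.4428

F = 0.44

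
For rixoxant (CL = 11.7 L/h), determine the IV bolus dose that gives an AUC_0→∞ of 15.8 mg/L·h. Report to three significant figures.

Dose_iv = CL × AUC_0→∞
     = 11.7 × 15.8 = 184.86 mg

Dose = 185 mg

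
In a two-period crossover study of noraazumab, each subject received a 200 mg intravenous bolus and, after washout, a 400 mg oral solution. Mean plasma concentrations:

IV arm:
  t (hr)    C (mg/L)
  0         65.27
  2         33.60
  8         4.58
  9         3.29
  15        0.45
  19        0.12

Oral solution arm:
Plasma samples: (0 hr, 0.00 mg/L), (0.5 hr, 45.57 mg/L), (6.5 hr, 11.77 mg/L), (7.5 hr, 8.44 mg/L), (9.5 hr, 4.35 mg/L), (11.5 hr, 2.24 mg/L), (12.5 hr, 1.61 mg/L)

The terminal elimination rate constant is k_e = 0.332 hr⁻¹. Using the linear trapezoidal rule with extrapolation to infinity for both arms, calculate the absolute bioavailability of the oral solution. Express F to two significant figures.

Trapezoidal AUC_0→19 (IV):
  [0→2]: (65.27+33.60)/2 × 2 = 98.87
  [2→8]: (33.60+4.58)/2 × 6 = 114.54
  [8→9]: (4.58+3.29)/2 × 1 = 3.935
  [9→15]: (3.29+0.45)/2 × 6 = 11.22
  [15→19]: (0.45+0.12)/2 × 4 = 1.14
  Sum = 229.705 mg/L·hr
IV tail: 0.12/0.332 = 0.361; AUC_iv,0→∞ = 229.705 + 0.361 = 230.066 mg/L·hr
Trapezoidal AUC_0→12.5 (oral solution):
  [0→0.5]: (0.00+45.57)/2 × 0.5 = 11.3925
  [0.5→6.5]: (45.57+11.77)/2 × 6 = 172.02
  [6.5→7.5]: (11.77+8.44)/2 × 1 = 10.105
  [7.5→9.5]: (8.44+4.35)/2 × 2 = 12.79
  [9.5→11.5]: (4.35+2.24)/2 × 2 = 6.59
  [11.5→12.5]: (2.24+1.61)/2 × 1 = 1.925
  Sum = 214.8225 mg/L·hr
oral solution tail: 1.61/0.332 = 4.849; AUC_ev,0→∞ = 214.8225 + 4.849 = 219.6715 mg/L·hr
F = (AUC_ev/D_ev)/(AUC_iv/D_iv) = (219.6715/400)/(230.066/200) = 0.54917875/1.15033 = 0.4774

F = 0.48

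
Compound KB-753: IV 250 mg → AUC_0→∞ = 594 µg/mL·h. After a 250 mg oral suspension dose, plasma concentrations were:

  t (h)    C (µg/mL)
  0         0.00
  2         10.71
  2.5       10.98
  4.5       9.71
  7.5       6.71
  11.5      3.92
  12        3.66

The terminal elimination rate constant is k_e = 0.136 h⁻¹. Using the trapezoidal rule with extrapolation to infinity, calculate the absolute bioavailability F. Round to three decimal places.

Trapezoidal AUC_0→12 (oral suspension):
  [0→2]: (0.00+10.71)/2 × 2 = 10.71
  [2→2.5]: (10.71+10.98)/2 × 0.5 = 5.4225
  [2.5→4.5]: (10.98+9.71)/2 × 2 = 20.69
  [4.5→7.5]: (9.71+6.71)/2 × 3 = 24.63
  [7.5→11.5]: (6.71+3.92)/2 × 4 = 21.26
  [11.5→12]: (3.92+3.66)/2 × 0.5 = 1.895
  Sum = 84.6075 µg/mL·h
Tail: C_last/k_e = 3.66/0.136 = 26.912
AUC_0→∞ (oral suspension) = 84.6075 + 26.912 = 111.5195 µg/mL·h
F = (AUC_ev/D_ev)/(AUC_iv/D_iv) = (111.5195/250)/(594/250) = 0.446078/2.376 = 0.1877

F = 0.188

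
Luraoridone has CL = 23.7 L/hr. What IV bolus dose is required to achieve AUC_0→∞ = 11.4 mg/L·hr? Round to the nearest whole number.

Dose_iv = CL × AUC_0→∞
     = 23.7 × 11.4 = 270.18 mg

Dose = 270 mg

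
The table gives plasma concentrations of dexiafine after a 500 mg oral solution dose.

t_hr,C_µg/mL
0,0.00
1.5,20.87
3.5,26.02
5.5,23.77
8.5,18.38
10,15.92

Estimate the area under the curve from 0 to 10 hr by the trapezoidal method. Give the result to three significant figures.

Trapezoidal AUC_0→10:
  [0→1.5]: (0.00+20.87)/2 × 1.5 = 15.6525
  [1.5→3.5]: (20.87+26.02)/2 × 2 = 46.89
  [3.5→5.5]: (26.02+23.77)/2 × 2 = 49.79
  [5.5→8.5]: (23.77+18.38)/2 × 3 = 63.225
  [8.5→10]: (18.38+15.92)/2 × 1.5 = 25.725
  Sum = 201.2825 µg/mL·hr

AUC = 201 µg/mL·hr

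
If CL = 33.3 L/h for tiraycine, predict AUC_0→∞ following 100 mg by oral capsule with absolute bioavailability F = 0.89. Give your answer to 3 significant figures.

AUC = 2.67 mg/L·h

AUC_0→∞ = F × Dose / CL
        = 0.89 × 100 / 33.3 = 2.67267 mg/L·h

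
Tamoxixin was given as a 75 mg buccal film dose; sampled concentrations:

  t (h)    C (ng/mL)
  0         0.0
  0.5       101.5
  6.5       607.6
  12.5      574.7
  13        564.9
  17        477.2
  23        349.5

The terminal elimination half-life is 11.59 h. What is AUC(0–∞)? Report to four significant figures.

AUC = 16390 ng/mL·h

Trapezoidal AUC_0→23:
  [0→0.5]: (0.0+101.5)/2 × 0.5 = 25.375
  [0.5→6.5]: (101.5+607.6)/2 × 6 = 2127.3
  [6.5→12.5]: (607.6+574.7)/2 × 6 = 3546.9
  [12.5→13]: (574.7+564.9)/2 × 0.5 = 284.9
  [13→17]: (564.9+477.2)/2 × 4 = 2084.2
  [17→23]: (477.2+349.5)/2 × 6 = 2480.1
  Sum = 10548.775 ng/mL·h
k_e = ln2 / t½ = 0.693147 / 11.59 = 0.0598 h^-1
Extrapolated tail: C_last / k_e = 349.5 / 0.0598 = 5844.482
AUC_0→∞ = 10548.775 + 5844.482 = 16393.257 ng/mL·h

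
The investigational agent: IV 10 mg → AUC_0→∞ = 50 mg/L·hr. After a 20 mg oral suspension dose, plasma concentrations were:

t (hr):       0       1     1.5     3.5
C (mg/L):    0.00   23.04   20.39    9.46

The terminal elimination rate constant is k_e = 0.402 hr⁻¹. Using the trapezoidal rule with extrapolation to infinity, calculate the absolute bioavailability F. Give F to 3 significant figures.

F = 0.758

Trapezoidal AUC_0→3.5 (oral suspension):
  [0→1]: (0.00+23.04)/2 × 1 = 11.52
  [1→1.5]: (23.04+20.39)/2 × 0.5 = 10.8575
  [1.5→3.5]: (20.39+9.46)/2 × 2 = 29.85
  Sum = 52.2275 mg/L·hr
Tail: C_last/k_e = 9.46/0.402 = 23.532
AUC_0→∞ (oral suspension) = 52.2275 + 23.532 = 75.7595 mg/L·hr
F = (AUC_ev/D_ev)/(AUC_iv/D_iv) = (75.7595/20)/(50/10) = 3.787975/5 = 0.7576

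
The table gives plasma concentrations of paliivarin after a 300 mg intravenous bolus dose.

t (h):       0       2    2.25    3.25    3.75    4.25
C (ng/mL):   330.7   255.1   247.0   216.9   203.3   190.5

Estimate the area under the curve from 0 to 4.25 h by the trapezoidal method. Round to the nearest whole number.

AUC = 1084 ng/mL·h

Trapezoidal AUC_0→4.25:
  [0→2]: (330.7+255.1)/2 × 2 = 585.8
  [2→2.25]: (255.1+247.0)/2 × 0.25 = 62.7625
  [2.25→3.25]: (247.0+216.9)/2 × 1 = 231.95
  [3.25→3.75]: (216.9+203.3)/2 × 0.5 = 105.05
  [3.75→4.25]: (203.3+190.5)/2 × 0.5 = 98.45
  Sum = 1084.0125 ng/mL·h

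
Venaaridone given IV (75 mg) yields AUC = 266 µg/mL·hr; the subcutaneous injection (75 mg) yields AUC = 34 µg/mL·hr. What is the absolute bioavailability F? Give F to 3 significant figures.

F = (AUC_ev / D_ev) / (AUC_iv / D_iv)
  = (34/75) / (266/75)
  = 0.453333 / 3.54667 = 0.1278

F = 0.128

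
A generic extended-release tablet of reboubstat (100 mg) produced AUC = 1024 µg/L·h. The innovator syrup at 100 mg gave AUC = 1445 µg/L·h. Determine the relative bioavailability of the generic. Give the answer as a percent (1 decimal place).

F_rel = 70.9%

F_rel = (AUC_test/D_test) / (AUC_ref/D_ref)
      = (1024/100) / (1445/100)
      = 10.24 / 14.45 = 0.7087 = 70.87%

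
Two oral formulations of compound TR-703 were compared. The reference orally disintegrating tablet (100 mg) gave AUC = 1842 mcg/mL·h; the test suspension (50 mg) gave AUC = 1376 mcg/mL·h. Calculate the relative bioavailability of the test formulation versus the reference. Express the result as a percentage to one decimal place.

F_rel = 149.4%

F_rel = (AUC_test/D_test) / (AUC_ref/D_ref)
      = (1376/50) / (1842/100)
      = 27.52 / 18.42 = 1.4940 = 149.40%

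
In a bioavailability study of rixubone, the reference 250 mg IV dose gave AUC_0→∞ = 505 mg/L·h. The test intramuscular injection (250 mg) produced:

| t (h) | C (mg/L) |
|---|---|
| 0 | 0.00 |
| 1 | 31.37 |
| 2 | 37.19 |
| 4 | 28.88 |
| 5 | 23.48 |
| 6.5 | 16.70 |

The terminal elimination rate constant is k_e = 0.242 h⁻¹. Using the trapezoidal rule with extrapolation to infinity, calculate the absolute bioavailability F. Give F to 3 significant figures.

F = 0.478

Trapezoidal AUC_0→6.5 (intramuscular injection):
  [0→1]: (0.00+31.37)/2 × 1 = 15.685
  [1→2]: (31.37+37.19)/2 × 1 = 34.28
  [2→4]: (37.19+28.88)/2 × 2 = 66.07
  [4→5]: (28.88+23.48)/2 × 1 = 26.18
  [5→6.5]: (23.48+16.70)/2 × 1.5 = 30.135
  Sum = 172.35 mg/L·h
Tail: C_last/k_e = 16.70/0.242 = 69.008
AUC_0→∞ (intramuscular injection) = 172.35 + 69.008 = 241.358 mg/L·h
F = (AUC_ev/D_ev)/(AUC_iv/D_iv) = (241.358/250)/(505/250) = 0.965432/2.02 = 0.4779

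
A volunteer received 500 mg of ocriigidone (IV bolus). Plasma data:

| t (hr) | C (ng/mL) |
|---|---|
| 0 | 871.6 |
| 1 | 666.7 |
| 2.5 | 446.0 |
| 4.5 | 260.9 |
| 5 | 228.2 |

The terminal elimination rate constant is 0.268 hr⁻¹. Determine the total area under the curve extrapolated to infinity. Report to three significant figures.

AUC = 3280 ng/mL·hr

Trapezoidal AUC_0→5:
  [0→1]: (871.6+666.7)/2 × 1 = 769.15
  [1→2.5]: (666.7+446.0)/2 × 1.5 = 834.525
  [2.5→4.5]: (446.0+260.9)/2 × 2 = 706.9
  [4.5→5]: (260.9+228.2)/2 × 0.5 = 122.275
  Sum = 2432.85 ng/mL·hr
Extrapolated tail: C_last / k_e = 228.2 / 0.268 = 851.493
AUC_0→∞ = 2432.85 + 851.493 = 3284.343 ng/mL·hr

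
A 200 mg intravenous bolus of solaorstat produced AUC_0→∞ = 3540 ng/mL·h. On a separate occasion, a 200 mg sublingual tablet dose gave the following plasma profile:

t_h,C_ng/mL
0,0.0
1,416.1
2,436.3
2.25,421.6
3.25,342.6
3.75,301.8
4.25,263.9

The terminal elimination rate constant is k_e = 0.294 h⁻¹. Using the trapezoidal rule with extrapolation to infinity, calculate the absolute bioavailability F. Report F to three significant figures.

F = 0.656

Trapezoidal AUC_0→4.25 (sublingual tablet):
  [0→1]: (0.0+416.1)/2 × 1 = 208.05
  [1→2]: (416.1+436.3)/2 × 1 = 426.2
  [2→2.25]: (436.3+421.6)/2 × 0.25 = 107.2375
  [2.25→3.25]: (421.6+342.6)/2 × 1 = 382.1
  [3.25→3.75]: (342.6+301.8)/2 × 0.5 = 161.1
  [3.75→4.25]: (301.8+263.9)/2 × 0.5 = 141.425
  Sum = 1426.1125 ng/mL·h
Tail: C_last/k_e = 263.9/0.294 = 897.619
AUC_0→∞ (sublingual tablet) = 1426.1125 + 897.619 = 2323.7315 ng/mL·h
F = (AUC_ev/D_ev)/(AUC_iv/D_iv) = (2323.7315/200)/(3540/200) = 11.6187/17.7 = 0.6564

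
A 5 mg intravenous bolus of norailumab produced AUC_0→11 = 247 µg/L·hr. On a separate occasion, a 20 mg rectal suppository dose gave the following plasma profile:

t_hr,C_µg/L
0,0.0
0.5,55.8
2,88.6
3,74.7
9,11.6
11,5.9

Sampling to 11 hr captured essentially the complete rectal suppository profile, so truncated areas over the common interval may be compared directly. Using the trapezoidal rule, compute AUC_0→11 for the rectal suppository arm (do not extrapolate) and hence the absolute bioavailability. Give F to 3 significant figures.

F = 0.486

Trapezoidal AUC_0→11 (rectal suppository):
  [0→0.5]: (0.0+55.8)/2 × 0.5 = 13.95
  [0.5→2]: (55.8+88.6)/2 × 1.5 = 108.3
  [2→3]: (88.6+74.7)/2 × 1 = 81.65
  [3→9]: (74.7+11.6)/2 × 6 = 258.9
  [9→11]: (11.6+5.9)/2 × 2 = 17.5
  Sum = 480.3 µg/L·hr
F = (AUC_ev/D_ev)/(AUC_iv/D_iv) = (480.3/20)/(247/5) = 24.015/49.4 = 0.4861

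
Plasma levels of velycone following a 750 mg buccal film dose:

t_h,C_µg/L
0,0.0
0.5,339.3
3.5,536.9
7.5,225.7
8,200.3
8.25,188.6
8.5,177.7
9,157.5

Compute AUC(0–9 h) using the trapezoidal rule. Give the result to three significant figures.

Trapezoidal AUC_0→9:
  [0→0.5]: (0.0+339.3)/2 × 0.5 = 84.825
  [0.5→3.5]: (339.3+536.9)/2 × 3 = 1314.3
  [3.5→7.5]: (536.9+225.7)/2 × 4 = 1525.2
  [7.5→8]: (225.7+200.3)/2 × 0.5 = 106.5
  [8→8.25]: (200.3+188.6)/2 × 0.25 = 48.6125
  [8.25→8.5]: (188.6+177.7)/2 × 0.25 = 45.7875
  [8.5→9]: (177.7+157.5)/2 × 0.5 = 83.8
  Sum = 3209.025 µg/L·h

AUC = 3210 µg/L·h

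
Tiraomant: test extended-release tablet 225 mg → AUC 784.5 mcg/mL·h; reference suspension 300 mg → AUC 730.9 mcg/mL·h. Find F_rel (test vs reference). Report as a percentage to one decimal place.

F_rel = (AUC_test/D_test) / (AUC_ref/D_ref)
      = (784.5/225) / (730.9/300)
      = 3.48667 / 2.43633 = 1.4311 = 143.11%

F_rel = 143.1%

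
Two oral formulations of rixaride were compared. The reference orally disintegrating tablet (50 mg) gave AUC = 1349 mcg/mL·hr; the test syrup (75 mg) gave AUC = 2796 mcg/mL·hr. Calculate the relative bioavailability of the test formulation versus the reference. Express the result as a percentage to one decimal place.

F_rel = (AUC_test/D_test) / (AUC_ref/D_ref)
      = (2796/75) / (1349/50)
      = 37.28 / 26.98 = 1.3818 = 138.18%

F_rel = 138.2%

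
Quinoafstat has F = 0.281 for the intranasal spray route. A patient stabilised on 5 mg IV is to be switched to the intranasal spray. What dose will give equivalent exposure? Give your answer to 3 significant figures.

D_intranasal = 17.8 mg

For equal systemic exposure: F × D_ev = D_iv
D_ev = D_iv / F = 5 / 0.281 = 17.7936 mg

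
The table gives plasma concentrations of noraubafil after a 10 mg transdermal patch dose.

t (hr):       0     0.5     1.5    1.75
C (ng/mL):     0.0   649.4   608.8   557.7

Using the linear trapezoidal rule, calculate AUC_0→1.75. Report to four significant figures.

AUC = 937.3 ng/mL·hr

Trapezoidal AUC_0→1.75:
  [0→0.5]: (0.0+649.4)/2 × 0.5 = 162.35
  [0.5→1.5]: (649.4+608.8)/2 × 1 = 629.1
  [1.5→1.75]: (608.8+557.7)/2 × 0.25 = 145.8125
  Sum = 937.2625 ng/mL·hr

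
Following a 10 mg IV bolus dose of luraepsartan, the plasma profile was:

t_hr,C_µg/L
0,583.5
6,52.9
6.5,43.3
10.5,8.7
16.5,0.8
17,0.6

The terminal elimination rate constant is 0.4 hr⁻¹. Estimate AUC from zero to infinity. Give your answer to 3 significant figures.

AUC = 2070 µg/L·hr

Trapezoidal AUC_0→17:
  [0→6]: (583.5+52.9)/2 × 6 = 1909.2
  [6→6.5]: (52.9+43.3)/2 × 0.5 = 24.05
  [6.5→10.5]: (43.3+8.7)/2 × 4 = 104.0
  [10.5→16.5]: (8.7+0.8)/2 × 6 = 28.5
  [16.5→17]: (0.8+0.6)/2 × 0.5 = 0.35
  Sum = 2066.1 µg/L·hr
Extrapolated tail: C_last / k_e = 0.6 / 0.4 = 1.500
AUC_0→∞ = 2066.1 + 1.500 = 2067.6 µg/L·hr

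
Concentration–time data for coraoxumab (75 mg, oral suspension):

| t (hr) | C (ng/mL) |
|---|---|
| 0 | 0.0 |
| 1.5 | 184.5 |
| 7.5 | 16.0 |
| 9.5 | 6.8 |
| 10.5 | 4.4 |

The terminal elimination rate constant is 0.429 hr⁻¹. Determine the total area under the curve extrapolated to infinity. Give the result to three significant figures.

AUC = 779 ng/mL·hr

Trapezoidal AUC_0→10.5:
  [0→1.5]: (0.0+184.5)/2 × 1.5 = 138.375
  [1.5→7.5]: (184.5+16.0)/2 × 6 = 601.5
  [7.5→9.5]: (16.0+6.8)/2 × 2 = 22.8
  [9.5→10.5]: (6.8+4.4)/2 × 1 = 5.6
  Sum = 768.275 ng/mL·hr
Extrapolated tail: C_last / k_e = 4.4 / 0.429 = 10.256
AUC_0→∞ = 768.275 + 10.256 = 778.531 ng/mL·hr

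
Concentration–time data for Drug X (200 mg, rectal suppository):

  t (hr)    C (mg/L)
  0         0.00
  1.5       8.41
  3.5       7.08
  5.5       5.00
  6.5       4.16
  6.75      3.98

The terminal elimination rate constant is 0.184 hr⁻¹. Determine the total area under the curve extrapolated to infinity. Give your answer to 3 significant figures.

AUC = 61.1 mg/L·hr

Trapezoidal AUC_0→6.75:
  [0→1.5]: (0.00+8.41)/2 × 1.5 = 6.3075
  [1.5→3.5]: (8.41+7.08)/2 × 2 = 15.49
  [3.5→5.5]: (7.08+5.00)/2 × 2 = 12.08
  [5.5→6.5]: (5.00+4.16)/2 × 1 = 4.58
  [6.5→6.75]: (4.16+3.98)/2 × 0.25 = 1.0175
  Sum = 39.475 mg/L·hr
Extrapolated tail: C_last / k_e = 3.98 / 0.184 = 21.630
AUC_0→∞ = 39.475 + 21.630 = 61.105 mg/L·hr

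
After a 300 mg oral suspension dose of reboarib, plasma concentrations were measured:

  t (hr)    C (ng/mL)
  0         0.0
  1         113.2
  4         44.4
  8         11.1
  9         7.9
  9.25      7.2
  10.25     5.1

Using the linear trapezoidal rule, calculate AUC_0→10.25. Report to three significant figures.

AUC = 422 ng/mL·hr

Trapezoidal AUC_0→10.25:
  [0→1]: (0.0+113.2)/2 × 1 = 56.6
  [1→4]: (113.2+44.4)/2 × 3 = 236.4
  [4→8]: (44.4+11.1)/2 × 4 = 111.0
  [8→9]: (11.1+7.9)/2 × 1 = 9.5
  [9→9.25]: (7.9+7.2)/2 × 0.25 = 1.8875
  [9.25→10.25]: (7.2+5.1)/2 × 1 = 6.15
  Sum = 421.5375 ng/mL·hr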